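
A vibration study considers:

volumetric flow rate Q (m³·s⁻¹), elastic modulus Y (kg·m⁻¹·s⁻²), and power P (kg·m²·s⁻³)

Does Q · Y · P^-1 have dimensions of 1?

Sum the exponent of each base dimension across the product:
  M: [Q]_M + [Y]_M − [P]_M = (0) + (1) − (1) = 0
  L: [Q]_L + [Y]_L − [P]_L = (3) + (-1) − (2) = 0
  T: [Q]_T + [Y]_T − [P]_T = (-1) + (-2) − (-3) = 0
All base exponents vanish — dimensionless.

yes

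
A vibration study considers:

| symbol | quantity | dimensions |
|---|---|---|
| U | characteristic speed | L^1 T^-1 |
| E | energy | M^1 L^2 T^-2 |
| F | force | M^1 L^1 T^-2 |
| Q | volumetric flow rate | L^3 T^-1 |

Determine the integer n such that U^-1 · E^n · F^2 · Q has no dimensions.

-2

Balance the M exponent: (1)·n from E, plus −(0) + 2·(1) + (0) = 2 from the rest, must sum to zero.
n + 2 = 0, so n = -2.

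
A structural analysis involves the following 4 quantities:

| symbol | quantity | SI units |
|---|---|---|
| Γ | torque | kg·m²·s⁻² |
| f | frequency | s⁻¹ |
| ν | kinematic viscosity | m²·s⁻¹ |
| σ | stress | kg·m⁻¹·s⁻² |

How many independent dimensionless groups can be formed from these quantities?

There are 4 variables and 3 base dimensions (M, L, T).
The dimension matrix has rank 3.
Independent dimensionless groups: 4 − 3 = 1.

1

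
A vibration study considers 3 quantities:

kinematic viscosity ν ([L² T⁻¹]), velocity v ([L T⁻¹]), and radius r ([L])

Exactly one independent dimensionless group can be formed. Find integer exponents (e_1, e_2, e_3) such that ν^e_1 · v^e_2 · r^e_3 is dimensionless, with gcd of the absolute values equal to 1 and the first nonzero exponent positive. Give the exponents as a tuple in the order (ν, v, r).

L: e_1·(2) + e_2·(1) + e_3·(1) = 0
T: e_1·(-1) + e_2·(-1) + e_3·(0) = 0
Solving this homogeneous linear system for the smallest-integer solution (first nonzero entry positive) gives (1, -1, -1).

(1, -1, -1)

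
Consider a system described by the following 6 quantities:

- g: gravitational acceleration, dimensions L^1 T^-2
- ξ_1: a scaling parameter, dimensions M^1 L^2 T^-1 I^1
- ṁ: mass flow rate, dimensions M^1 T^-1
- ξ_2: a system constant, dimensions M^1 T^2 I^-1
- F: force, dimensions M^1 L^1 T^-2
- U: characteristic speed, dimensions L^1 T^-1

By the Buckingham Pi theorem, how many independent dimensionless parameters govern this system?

There are 6 variables and 4 base dimensions (M, L, T, I).
The dimension matrix has rank 4.
Independent dimensionless groups: 6 − 4 = 2.

2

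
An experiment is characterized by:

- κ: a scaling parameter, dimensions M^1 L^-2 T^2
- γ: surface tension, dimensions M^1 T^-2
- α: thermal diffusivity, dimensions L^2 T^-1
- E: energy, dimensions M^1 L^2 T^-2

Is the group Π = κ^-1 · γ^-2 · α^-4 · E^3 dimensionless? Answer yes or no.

yes

Sum the exponent of each base dimension across the product:
  M: −[κ]_M − 2·[γ]_M − 4·[α]_M + 3·[E]_M = −(1) − 2·(1) − 4·(0) + 3·(1) = 0
  L: −[κ]_L − 2·[γ]_L − 4·[α]_L + 3·[E]_L = −(-2) − 2·(0) − 4·(2) + 3·(2) = 0
  T: −[κ]_T − 2·[γ]_T − 4·[α]_T + 3·[E]_T = −(2) − 2·(-2) − 4·(-1) + 3·(-2) = 0
All base exponents vanish — dimensionless.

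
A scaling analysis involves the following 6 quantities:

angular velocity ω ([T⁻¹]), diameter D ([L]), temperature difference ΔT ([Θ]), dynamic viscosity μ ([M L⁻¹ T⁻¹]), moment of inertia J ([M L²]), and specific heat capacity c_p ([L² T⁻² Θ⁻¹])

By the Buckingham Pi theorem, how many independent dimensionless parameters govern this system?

There are 6 variables and 4 base dimensions (M, L, T, Θ).
The dimension matrix has rank 4.
Independent dimensionless groups: 6 − 4 = 2.

2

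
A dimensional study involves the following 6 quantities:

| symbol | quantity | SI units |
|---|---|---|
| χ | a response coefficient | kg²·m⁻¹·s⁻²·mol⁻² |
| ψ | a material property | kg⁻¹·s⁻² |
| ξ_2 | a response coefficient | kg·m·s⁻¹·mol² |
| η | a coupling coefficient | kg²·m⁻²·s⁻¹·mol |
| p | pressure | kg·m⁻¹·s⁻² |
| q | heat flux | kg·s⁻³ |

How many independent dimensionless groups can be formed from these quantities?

There are 6 variables and 4 base dimensions (M, L, T, N).
The dimension matrix has rank 4.
Independent dimensionless groups: 6 − 4 = 2.

2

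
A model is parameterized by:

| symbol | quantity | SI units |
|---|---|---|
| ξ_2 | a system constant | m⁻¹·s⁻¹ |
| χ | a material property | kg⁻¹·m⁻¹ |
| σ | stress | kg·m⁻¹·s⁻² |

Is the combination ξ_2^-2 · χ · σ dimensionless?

yes

Sum the exponent of each base dimension across the product:
  M: −2·[ξ_2]_M + [χ]_M + [σ]_M = −2·(0) + (-1) + (1) = 0
  L: −2·[ξ_2]_L + [χ]_L + [σ]_L = −2·(-1) + (-1) + (-1) = 0
  T: −2·[ξ_2]_T + [χ]_T + [σ]_T = −2·(-1) + (0) + (-2) = 0
All base exponents vanish — dimensionless.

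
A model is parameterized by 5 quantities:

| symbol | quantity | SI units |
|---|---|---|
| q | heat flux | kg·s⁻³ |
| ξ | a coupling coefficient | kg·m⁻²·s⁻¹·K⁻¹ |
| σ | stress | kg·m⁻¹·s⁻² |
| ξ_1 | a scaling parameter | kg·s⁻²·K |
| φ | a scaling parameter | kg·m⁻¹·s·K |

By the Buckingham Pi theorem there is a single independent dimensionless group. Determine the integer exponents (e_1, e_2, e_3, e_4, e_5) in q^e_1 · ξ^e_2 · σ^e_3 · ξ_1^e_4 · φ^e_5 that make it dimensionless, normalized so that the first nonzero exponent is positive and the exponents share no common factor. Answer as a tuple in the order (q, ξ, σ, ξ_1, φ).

M: e_1·(1) + e_2·(1) + e_3·(1) + e_4·(1) + e_5·(1) = 0
L: e_1·(0) + e_2·(-2) + e_3·(-1) + e_4·(0) + e_5·(-1) = 0
T: e_1·(-3) + e_2·(-1) + e_3·(-2) + e_4·(-2) + e_5·(1) = 0
Θ: e_1·(0) + e_2·(-1) + e_3·(0) + e_4·(1) + e_5·(1) = 0
Solving this homogeneous linear system for the smallest-integer solution (first nonzero entry positive) gives (1, -2, 3, -3, 1).

(1, -2, 3, -3, 1)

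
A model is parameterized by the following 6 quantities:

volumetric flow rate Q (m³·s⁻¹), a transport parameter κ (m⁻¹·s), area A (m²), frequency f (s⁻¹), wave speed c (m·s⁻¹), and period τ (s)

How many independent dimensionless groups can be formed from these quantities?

There are 6 variables and 2 base dimensions (L, T).
The dimension matrix has rank 2.
Independent dimensionless groups: 6 − 2 = 4.

4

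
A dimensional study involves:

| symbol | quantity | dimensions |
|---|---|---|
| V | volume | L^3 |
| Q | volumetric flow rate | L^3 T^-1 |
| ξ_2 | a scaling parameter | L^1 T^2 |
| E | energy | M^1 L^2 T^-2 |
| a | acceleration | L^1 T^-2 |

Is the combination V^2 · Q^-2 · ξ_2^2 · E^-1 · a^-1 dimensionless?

Sum the exponent of each base dimension across the product:
  M: 2·[V]_M − 2·[Q]_M + 2·[ξ_2]_M − [E]_M − [a]_M = 2·(0) − 2·(0) + 2·(0) − (1) − (0) = -1
  L: 2·[V]_L − 2·[Q]_L + 2·[ξ_2]_L − [E]_L − [a]_L = 2·(3) − 2·(3) + 2·(1) − (2) − (1) = -1
  T: 2·[V]_T − 2·[Q]_T + 2·[ξ_2]_T − [E]_T − [a]_T = 2·(0) − 2·(-1) + 2·(2) − (-2) − (-2) = 10
Net dimensions [M⁻¹ L⁻¹ T¹⁰] ≠ [1] — not dimensionless.

no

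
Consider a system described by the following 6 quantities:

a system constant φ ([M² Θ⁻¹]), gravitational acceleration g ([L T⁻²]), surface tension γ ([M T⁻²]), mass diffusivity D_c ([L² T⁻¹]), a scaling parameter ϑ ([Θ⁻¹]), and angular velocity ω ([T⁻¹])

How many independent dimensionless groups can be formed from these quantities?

There are 6 variables and 4 base dimensions (M, L, T, Θ).
The dimension matrix has rank 4.
Independent dimensionless groups: 6 − 4 = 2.

2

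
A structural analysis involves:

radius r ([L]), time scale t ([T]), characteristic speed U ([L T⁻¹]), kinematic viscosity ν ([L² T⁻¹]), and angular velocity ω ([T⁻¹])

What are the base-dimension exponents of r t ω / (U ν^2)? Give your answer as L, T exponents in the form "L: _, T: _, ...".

L: -4, T: 3

Collect each base-dimension exponent across the product:
  L: (1) + (0) − (1) − 2·(2) + (0) = -4
  T: (0) + (1) − (-1) − 2·(-1) + (-1) = 3
So the dimensions are [L⁻⁴ T³].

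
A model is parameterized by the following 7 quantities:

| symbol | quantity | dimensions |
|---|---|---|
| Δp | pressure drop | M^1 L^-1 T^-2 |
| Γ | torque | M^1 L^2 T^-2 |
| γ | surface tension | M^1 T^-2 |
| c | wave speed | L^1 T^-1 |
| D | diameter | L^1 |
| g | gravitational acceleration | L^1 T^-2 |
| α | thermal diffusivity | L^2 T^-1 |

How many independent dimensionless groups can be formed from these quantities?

There are 7 variables and 3 base dimensions (M, L, T).
The dimension matrix has rank 3.
Independent dimensionless groups: 7 − 3 = 4.

4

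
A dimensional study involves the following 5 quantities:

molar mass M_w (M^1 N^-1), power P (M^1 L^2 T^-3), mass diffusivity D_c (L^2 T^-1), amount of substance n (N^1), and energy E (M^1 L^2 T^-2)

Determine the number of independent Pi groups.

There are 5 variables and 4 base dimensions (M, L, T, N).
The dimension matrix has rank 4.
Independent dimensionless groups: 5 − 4 = 1.

1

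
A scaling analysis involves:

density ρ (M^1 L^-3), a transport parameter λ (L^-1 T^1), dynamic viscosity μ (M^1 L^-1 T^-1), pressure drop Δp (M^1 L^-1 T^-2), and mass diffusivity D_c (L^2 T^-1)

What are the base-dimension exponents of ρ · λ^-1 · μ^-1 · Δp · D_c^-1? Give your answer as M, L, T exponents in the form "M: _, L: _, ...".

Collect each base-dimension exponent across the product:
  M: (1) − (0) − (1) + (1) − (0) = 1
  L: (-3) − (-1) − (-1) + (-1) − (2) = -4
  T: (0) − (1) − (-1) + (-2) − (-1) = -1
So the dimensions are [M L⁻⁴ T⁻¹].

M: 1, L: -4, T: -1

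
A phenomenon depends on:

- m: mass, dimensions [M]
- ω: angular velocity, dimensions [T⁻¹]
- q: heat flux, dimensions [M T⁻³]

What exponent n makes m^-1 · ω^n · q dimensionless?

Balance the T exponent: (-1)·n from ω, plus −(0) + (-3) = -3 from the rest, must sum to zero.
−n − 3 = 0, so n = -3.

-3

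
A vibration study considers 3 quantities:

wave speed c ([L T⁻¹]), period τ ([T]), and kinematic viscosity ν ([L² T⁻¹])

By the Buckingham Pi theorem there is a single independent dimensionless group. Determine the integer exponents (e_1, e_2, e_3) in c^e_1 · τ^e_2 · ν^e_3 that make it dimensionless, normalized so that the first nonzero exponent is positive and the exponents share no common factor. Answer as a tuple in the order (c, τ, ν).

(2, 1, -1)

L: e_1·(1) + e_2·(0) + e_3·(2) = 0
T: e_1·(-1) + e_2·(1) + e_3·(-1) = 0
Solving this homogeneous linear system for the smallest-integer solution (first nonzero entry positive) gives (2, 1, -1).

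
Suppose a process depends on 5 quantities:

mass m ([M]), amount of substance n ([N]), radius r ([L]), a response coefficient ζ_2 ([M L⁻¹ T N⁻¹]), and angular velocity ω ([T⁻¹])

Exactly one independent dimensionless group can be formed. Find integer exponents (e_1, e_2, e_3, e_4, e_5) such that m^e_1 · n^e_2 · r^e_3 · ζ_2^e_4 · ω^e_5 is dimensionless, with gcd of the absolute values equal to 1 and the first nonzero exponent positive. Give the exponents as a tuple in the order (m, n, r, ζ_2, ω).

M: e_1·(1) + e_2·(0) + e_3·(0) + e_4·(1) + e_5·(0) = 0
L: e_1·(0) + e_2·(0) + e_3·(1) + e_4·(-1) + e_5·(0) = 0
T: e_1·(0) + e_2·(0) + e_3·(0) + e_4·(1) + e_5·(-1) = 0
N: e_1·(0) + e_2·(1) + e_3·(0) + e_4·(-1) + e_5·(0) = 0
Solving this homogeneous linear system for the smallest-integer solution (first nonzero entry positive) gives (1, -1, -1, -1, -1).

(1, -1, -1, -1, -1)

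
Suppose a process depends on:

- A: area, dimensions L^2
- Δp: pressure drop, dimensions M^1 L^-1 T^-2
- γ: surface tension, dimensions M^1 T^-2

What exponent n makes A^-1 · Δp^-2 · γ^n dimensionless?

Balance the M exponent: (1)·n from γ, plus −(0) − 2·(1) = -2 from the rest, must sum to zero.
n − 2 = 0, so n = 2.

2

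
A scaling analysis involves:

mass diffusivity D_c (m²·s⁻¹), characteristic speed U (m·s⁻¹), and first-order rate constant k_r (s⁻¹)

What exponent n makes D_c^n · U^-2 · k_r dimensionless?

1

Balance the L exponent: (2)·n from D_c, plus −2·(1) + (0) = -2 from the rest, must sum to zero.
2n − 2 = 0, so n = 1.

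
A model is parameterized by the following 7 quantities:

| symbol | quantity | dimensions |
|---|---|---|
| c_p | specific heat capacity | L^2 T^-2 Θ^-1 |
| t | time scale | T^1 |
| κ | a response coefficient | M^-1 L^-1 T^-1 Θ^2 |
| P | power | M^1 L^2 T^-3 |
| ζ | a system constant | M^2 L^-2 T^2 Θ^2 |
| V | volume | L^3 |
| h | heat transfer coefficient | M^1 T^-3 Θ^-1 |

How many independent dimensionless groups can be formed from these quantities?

There are 7 variables and 4 base dimensions (M, L, T, Θ).
The dimension matrix has rank 4.
Independent dimensionless groups: 7 − 4 = 3.

3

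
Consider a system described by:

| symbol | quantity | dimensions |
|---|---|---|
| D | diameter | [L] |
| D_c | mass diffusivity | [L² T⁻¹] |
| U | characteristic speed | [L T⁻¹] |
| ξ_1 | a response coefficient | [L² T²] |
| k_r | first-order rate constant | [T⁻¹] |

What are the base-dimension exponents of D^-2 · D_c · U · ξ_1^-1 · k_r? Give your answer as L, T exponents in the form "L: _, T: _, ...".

Collect each base-dimension exponent across the product:
  L: −2·(1) + (2) + (1) − (2) + (0) = -1
  T: −2·(0) + (-1) + (-1) − (2) + (-1) = -5
So the dimensions are [L⁻¹ T⁻⁵].

L: -1, T: -5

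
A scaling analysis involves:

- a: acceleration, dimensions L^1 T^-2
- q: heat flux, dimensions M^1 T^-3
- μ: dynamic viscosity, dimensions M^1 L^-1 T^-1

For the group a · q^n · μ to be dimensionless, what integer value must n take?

Balance the M exponent: (1)·n from q, plus (0) + (1) = 1 from the rest, must sum to zero.
n + 1 = 0, so n = -1.

-1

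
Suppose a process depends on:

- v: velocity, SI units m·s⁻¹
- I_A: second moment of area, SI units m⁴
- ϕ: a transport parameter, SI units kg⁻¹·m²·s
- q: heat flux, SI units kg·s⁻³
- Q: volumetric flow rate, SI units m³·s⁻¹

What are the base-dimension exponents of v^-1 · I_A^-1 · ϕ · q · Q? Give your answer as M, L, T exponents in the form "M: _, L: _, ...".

M: 0, L: 0, T: -2

Collect each base-dimension exponent across the product:
  M: −(0) − (0) + (-1) + (1) + (0) = 0
  L: −(1) − (4) + (2) + (0) + (3) = 0
  T: −(-1) − (0) + (1) + (-3) + (-1) = -2
So the dimensions are [T⁻²].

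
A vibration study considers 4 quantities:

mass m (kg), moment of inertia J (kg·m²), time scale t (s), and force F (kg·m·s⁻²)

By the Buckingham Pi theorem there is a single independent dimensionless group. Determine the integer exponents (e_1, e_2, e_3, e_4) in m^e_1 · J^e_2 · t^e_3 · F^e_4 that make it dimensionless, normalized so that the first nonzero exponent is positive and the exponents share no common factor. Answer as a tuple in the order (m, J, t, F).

M: e_1·(1) + e_2·(1) + e_3·(0) + e_4·(1) = 0
L: e_1·(0) + e_2·(2) + e_3·(0) + e_4·(1) = 0
T: e_1·(0) + e_2·(0) + e_3·(1) + e_4·(-2) = 0
Solving this homogeneous linear system for the smallest-integer solution (first nonzero entry positive) gives (1, 1, -4, -2).

(1, 1, -4, -2)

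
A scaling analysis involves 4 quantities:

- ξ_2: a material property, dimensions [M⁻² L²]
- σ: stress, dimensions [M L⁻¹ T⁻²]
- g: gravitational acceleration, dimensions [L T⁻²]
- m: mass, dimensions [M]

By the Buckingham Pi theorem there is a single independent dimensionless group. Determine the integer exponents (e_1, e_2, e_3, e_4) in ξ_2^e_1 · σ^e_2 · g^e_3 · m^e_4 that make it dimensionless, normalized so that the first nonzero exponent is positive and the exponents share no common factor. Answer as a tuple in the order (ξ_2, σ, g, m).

M: e_1·(-2) + e_2·(1) + e_3·(0) + e_4·(1) = 0
L: e_1·(2) + e_2·(-1) + e_3·(1) + e_4·(0) = 0
T: e_1·(0) + e_2·(-2) + e_3·(-2) + e_4·(0) = 0
Solving this homogeneous linear system for the smallest-integer solution (first nonzero entry positive) gives (1, 1, -1, 1).

(1, 1, -1, 1)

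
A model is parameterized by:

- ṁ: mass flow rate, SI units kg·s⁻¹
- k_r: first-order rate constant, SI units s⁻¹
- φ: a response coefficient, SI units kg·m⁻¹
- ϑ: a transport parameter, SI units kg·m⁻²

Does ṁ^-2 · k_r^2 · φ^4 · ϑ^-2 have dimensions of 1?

Sum the exponent of each base dimension across the product:
  M: −2·[ṁ]_M + 2·[k_r]_M + 4·[φ]_M − 2·[ϑ]_M = −2·(1) + 2·(0) + 4·(1) − 2·(1) = 0
  L: −2·[ṁ]_L + 2·[k_r]_L + 4·[φ]_L − 2·[ϑ]_L = −2·(0) + 2·(0) + 4·(-1) − 2·(-2) = 0
  T: −2·[ṁ]_T + 2·[k_r]_T + 4·[φ]_T − 2·[ϑ]_T = −2·(-1) + 2·(-1) + 4·(0) − 2·(0) = 0
All base exponents vanish — dimensionless.

yes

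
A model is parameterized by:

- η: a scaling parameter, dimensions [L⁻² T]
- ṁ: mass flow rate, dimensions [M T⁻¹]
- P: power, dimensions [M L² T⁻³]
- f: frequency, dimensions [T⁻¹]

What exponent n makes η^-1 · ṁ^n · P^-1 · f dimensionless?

Balance the M exponent: (1)·n from ṁ, plus −(0) − (1) + (0) = -1 from the rest, must sum to zero.
n − 1 = 0, so n = 1.

1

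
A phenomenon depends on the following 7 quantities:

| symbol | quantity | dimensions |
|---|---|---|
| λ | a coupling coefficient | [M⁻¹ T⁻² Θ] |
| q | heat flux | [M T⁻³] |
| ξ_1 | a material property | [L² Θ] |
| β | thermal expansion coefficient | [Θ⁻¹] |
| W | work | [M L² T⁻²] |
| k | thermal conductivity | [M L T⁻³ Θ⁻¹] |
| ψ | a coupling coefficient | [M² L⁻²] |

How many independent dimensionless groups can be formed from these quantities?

3

There are 7 variables and 4 base dimensions (M, L, T, Θ).
The dimension matrix has rank 4.
Independent dimensionless groups: 7 − 4 = 3.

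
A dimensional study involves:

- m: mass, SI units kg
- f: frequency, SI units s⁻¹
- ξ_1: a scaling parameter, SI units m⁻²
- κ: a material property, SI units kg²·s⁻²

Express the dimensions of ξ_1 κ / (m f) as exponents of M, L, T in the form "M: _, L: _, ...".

Collect each base-dimension exponent across the product:
  M: −(1) − (0) + (0) + (2) = 1
  L: −(0) − (0) + (-2) + (0) = -2
  T: −(0) − (-1) + (0) + (-2) = -1
So the dimensions are [M L⁻² T⁻¹].

M: 1, L: -2, T: -1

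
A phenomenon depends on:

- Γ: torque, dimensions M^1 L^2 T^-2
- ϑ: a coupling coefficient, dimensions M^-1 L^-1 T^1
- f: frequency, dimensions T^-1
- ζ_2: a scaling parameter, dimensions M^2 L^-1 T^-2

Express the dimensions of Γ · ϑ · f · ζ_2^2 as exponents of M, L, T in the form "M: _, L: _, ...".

M: 4, L: -1, T: -6

Collect each base-dimension exponent across the product:
  M: (1) + (-1) + (0) + 2·(2) = 4
  L: (2) + (-1) + (0) + 2·(-1) = -1
  T: (-2) + (1) + (-1) + 2·(-2) = -6
So the dimensions are [M⁴ L⁻¹ T⁻⁶].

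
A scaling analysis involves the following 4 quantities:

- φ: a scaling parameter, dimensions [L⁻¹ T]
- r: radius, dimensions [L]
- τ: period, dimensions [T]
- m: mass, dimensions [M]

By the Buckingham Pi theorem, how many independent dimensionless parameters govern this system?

1

There are 4 variables and 3 base dimensions (M, L, T).
The dimension matrix has rank 3.
Independent dimensionless groups: 4 − 3 = 1.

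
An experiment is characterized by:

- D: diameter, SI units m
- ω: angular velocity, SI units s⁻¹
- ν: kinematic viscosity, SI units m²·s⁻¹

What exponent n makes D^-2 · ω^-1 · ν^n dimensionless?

1

Balance the L exponent: (2)·n from ν, plus −2·(1) − (0) = -2 from the rest, must sum to zero.
2n − 2 = 0, so n = 1.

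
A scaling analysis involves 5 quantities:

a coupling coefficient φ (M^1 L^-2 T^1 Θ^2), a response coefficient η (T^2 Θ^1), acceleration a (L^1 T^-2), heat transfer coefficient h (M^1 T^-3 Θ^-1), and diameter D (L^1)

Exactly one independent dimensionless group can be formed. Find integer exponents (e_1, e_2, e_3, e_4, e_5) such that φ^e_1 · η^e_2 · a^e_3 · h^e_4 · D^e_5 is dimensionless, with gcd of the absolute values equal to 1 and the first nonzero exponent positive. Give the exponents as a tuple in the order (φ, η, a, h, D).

M: e_1·(1) + e_2·(0) + e_3·(0) + e_4·(1) + e_5·(0) = 0
L: e_1·(-2) + e_2·(0) + e_3·(1) + e_4·(0) + e_5·(1) = 0
T: e_1·(1) + e_2·(2) + e_3·(-2) + e_4·(-3) + e_5·(0) = 0
Θ: e_1·(2) + e_2·(1) + e_3·(0) + e_4·(-1) + e_5·(0) = 0
Solving this homogeneous linear system for the smallest-integer solution (first nonzero entry positive) gives (1, -3, -1, -1, 3).

(1, -3, -1, -1, 3)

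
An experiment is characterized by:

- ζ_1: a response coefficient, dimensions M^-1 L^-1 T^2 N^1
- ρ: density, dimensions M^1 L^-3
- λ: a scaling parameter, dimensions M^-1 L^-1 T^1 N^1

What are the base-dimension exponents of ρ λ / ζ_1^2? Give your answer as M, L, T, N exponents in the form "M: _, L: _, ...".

M: 2, L: -2, T: -3, N: -1

Collect each base-dimension exponent across the product:
  M: −2·(-1) + (1) + (-1) = 2
  L: −2·(-1) + (-3) + (-1) = -2
  T: −2·(2) + (0) + (1) = -3
  N: −2·(1) + (0) + (1) = -1
So the dimensions are [M² L⁻² T⁻³ N⁻¹].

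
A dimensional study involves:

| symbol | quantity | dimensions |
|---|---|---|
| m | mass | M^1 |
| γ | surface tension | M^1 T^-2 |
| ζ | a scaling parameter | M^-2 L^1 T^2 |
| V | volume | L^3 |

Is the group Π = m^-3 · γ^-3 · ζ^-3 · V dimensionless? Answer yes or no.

Sum the exponent of each base dimension across the product:
  M: −3·[m]_M − 3·[γ]_M − 3·[ζ]_M + [V]_M = −3·(1) − 3·(1) − 3·(-2) + (0) = 0
  L: −3·[m]_L − 3·[γ]_L − 3·[ζ]_L + [V]_L = −3·(0) − 3·(0) − 3·(1) + (3) = 0
  T: −3·[m]_T − 3·[γ]_T − 3·[ζ]_T + [V]_T = −3·(0) − 3·(-2) − 3·(2) + (0) = 0
All base exponents vanish — dimensionless.

yes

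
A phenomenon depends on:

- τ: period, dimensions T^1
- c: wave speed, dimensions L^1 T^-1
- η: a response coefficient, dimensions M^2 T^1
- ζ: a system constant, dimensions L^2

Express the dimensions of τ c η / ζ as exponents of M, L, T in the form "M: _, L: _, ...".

M: 2, L: -1, T: 1

Collect each base-dimension exponent across the product:
  M: (0) + (0) + (2) − (0) = 2
  L: (0) + (1) + (0) − (2) = -1
  T: (1) + (-1) + (1) − (0) = 1
So the dimensions are [M² L⁻¹ T].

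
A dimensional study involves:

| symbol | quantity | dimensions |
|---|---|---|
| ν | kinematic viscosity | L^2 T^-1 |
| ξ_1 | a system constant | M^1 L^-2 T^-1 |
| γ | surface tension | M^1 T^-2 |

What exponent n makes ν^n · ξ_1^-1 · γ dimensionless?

-1

Balance the L exponent: (2)·n from ν, plus −(-2) + (0) = 2 from the rest, must sum to zero.
2n + 2 = 0, so n = -1.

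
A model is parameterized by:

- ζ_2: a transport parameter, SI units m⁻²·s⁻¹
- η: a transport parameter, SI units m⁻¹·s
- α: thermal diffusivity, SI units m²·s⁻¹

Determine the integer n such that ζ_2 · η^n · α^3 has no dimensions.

Balance the L exponent: (-1)·n from η, plus (-2) + 3·(2) = 4 from the rest, must sum to zero.
−n + 4 = 0, so n = 4.

4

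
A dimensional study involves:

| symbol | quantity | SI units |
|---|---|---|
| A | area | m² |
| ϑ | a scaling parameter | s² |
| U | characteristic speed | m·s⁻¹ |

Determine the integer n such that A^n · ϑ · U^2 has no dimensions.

-1

Balance the L exponent: (2)·n from A, plus (0) + 2·(1) = 2 from the rest, must sum to zero.
2n + 2 = 0, so n = -1.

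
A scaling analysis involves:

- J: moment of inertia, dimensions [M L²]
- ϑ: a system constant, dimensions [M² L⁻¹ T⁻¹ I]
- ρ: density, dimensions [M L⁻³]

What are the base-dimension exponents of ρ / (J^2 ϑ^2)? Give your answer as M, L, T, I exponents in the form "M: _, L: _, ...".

Collect each base-dimension exponent across the product:
  M: −2·(1) − 2·(2) + (1) = -5
  L: −2·(2) − 2·(-1) + (-3) = -5
  T: −2·(0) − 2·(-1) + (0) = 2
  I: −2·(0) − 2·(1) + (0) = -2
So the dimensions are [M⁻⁵ L⁻⁵ T² I⁻²].

M: -5, L: -5, T: 2, I: -2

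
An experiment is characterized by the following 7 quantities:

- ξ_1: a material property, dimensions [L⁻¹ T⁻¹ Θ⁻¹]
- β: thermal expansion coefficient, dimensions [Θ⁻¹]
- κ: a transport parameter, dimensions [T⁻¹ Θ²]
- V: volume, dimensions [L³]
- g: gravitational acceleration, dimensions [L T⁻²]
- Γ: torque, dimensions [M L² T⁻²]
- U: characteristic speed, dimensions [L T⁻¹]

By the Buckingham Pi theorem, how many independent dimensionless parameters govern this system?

There are 7 variables and 4 base dimensions (M, L, T, Θ).
The dimension matrix has rank 4.
Independent dimensionless groups: 7 − 4 = 3.

3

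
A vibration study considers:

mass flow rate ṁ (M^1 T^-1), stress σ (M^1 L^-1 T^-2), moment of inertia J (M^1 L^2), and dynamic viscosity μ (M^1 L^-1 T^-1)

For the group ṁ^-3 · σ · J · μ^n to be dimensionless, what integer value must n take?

1

Balance the M exponent: (1)·n from μ, plus −3·(1) + (1) + (1) = -1 from the rest, must sum to zero.
n − 1 = 0, so n = 1.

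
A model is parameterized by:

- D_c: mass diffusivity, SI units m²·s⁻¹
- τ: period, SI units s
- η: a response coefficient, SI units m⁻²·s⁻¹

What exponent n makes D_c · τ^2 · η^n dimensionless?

1

Balance the L exponent: (-2)·n from η, plus (2) + 2·(0) = 2 from the rest, must sum to zero.
-2n + 2 = 0, so n = 1.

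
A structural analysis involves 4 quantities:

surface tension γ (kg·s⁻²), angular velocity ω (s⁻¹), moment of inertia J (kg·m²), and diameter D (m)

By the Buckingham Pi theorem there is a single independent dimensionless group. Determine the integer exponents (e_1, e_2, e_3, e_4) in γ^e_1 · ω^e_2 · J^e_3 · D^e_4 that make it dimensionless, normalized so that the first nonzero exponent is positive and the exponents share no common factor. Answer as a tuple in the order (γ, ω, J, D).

(1, -2, -1, 2)

M: e_1·(1) + e_2·(0) + e_3·(1) + e_4·(0) = 0
L: e_1·(0) + e_2·(0) + e_3·(2) + e_4·(1) = 0
T: e_1·(-2) + e_2·(-1) + e_3·(0) + e_4·(0) = 0
Solving this homogeneous linear system for the smallest-integer solution (first nonzero entry positive) gives (1, -2, -1, 2).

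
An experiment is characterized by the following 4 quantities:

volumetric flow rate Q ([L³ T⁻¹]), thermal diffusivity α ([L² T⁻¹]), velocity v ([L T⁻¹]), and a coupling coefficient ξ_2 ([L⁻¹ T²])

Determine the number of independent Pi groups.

2

There are 4 variables and 2 base dimensions (L, T).
The dimension matrix has rank 2.
Independent dimensionless groups: 4 − 2 = 2.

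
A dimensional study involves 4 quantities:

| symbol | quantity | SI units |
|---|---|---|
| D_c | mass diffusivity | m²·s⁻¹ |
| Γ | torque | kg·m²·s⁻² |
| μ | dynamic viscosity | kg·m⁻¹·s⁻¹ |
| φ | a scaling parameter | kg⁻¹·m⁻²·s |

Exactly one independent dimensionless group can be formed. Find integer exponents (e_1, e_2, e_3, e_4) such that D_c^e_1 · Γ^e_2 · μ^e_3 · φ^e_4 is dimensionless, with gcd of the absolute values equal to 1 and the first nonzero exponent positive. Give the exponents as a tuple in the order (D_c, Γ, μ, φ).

M: e_1·(0) + e_2·(1) + e_3·(1) + e_4·(-1) = 0
L: e_1·(2) + e_2·(2) + e_3·(-1) + e_4·(-2) = 0
T: e_1·(-1) + e_2·(-2) + e_3·(-1) + e_4·(1) = 0
Solving this homogeneous linear system for the smallest-integer solution (first nonzero entry positive) gives (3, -3, 2, -1).

(3, -3, 2, -1)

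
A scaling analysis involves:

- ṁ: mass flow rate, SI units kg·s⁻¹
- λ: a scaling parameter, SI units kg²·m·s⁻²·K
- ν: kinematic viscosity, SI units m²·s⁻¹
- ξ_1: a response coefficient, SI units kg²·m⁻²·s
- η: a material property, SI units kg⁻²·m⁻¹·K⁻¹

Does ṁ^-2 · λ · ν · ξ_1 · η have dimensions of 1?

yes

Sum the exponent of each base dimension across the product:
  M: −2·[ṁ]_M + [λ]_M + [ν]_M + [ξ_1]_M + [η]_M = −2·(1) + (2) + (0) + (2) + (-2) = 0
  L: −2·[ṁ]_L + [λ]_L + [ν]_L + [ξ_1]_L + [η]_L = −2·(0) + (1) + (2) + (-2) + (-1) = 0
  T: −2·[ṁ]_T + [λ]_T + [ν]_T + [ξ_1]_T + [η]_T = −2·(-1) + (-2) + (-1) + (1) + (0) = 0
  Θ: −2·[ṁ]_Θ + [λ]_Θ + [ν]_Θ + [ξ_1]_Θ + [η]_Θ = −2·(0) + (1) + (0) + (0) + (-1) = 0
All base exponents vanish — dimensionless.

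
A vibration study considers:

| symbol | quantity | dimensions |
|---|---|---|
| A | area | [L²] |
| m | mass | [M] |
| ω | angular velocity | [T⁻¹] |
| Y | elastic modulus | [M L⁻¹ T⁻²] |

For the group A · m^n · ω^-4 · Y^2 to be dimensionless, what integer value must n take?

-2

Balance the M exponent: (1)·n from m, plus (0) − 4·(0) + 2·(1) = 2 from the rest, must sum to zero.
n + 2 = 0, so n = -2.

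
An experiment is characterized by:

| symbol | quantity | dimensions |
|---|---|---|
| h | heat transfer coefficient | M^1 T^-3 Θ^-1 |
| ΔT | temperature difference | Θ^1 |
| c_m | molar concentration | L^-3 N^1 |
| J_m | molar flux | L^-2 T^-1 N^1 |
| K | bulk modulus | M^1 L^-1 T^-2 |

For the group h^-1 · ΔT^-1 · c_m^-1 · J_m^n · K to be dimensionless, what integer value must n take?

1

Balance the L exponent: (-2)·n from J_m, plus −(0) − (0) − (-3) + (-1) = 2 from the rest, must sum to zero.
-2n + 2 = 0, so n = 1.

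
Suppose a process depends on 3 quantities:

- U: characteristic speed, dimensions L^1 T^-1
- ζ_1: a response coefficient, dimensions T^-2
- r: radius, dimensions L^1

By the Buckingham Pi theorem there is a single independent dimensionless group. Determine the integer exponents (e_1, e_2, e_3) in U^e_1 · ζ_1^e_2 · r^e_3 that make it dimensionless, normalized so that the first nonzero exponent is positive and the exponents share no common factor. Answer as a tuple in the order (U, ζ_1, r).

(2, -1, -2)

L: e_1·(1) + e_2·(0) + e_3·(1) = 0
T: e_1·(-1) + e_2·(-2) + e_3·(0) = 0
Solving this homogeneous linear system for the smallest-integer solution (first nonzero entry positive) gives (2, -1, -2).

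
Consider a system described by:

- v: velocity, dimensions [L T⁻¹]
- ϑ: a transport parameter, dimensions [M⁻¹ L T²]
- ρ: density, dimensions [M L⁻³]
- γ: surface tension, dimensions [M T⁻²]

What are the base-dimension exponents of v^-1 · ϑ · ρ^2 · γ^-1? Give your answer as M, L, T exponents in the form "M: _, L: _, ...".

M: 0, L: -6, T: 5

Collect each base-dimension exponent across the product:
  M: −(0) + (-1) + 2·(1) − (1) = 0
  L: −(1) + (1) + 2·(-3) − (0) = -6
  T: −(-1) + (2) + 2·(0) − (-2) = 5
So the dimensions are [L⁻⁶ T⁵].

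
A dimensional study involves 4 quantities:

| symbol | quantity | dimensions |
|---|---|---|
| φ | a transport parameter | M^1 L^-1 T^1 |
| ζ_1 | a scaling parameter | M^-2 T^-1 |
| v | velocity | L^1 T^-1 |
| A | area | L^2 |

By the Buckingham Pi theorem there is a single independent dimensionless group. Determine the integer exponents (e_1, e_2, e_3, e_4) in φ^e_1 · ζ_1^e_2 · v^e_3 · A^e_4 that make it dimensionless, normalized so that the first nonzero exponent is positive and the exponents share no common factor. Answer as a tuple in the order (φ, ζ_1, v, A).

M: e_1·(1) + e_2·(-2) + e_3·(0) + e_4·(0) = 0
L: e_1·(-1) + e_2·(0) + e_3·(1) + e_4·(2) = 0
T: e_1·(1) + e_2·(-1) + e_3·(-1) + e_4·(0) = 0
Solving this homogeneous linear system for the smallest-integer solution (first nonzero entry positive) gives (4, 2, 2, 1).

(4, 2, 2, 1)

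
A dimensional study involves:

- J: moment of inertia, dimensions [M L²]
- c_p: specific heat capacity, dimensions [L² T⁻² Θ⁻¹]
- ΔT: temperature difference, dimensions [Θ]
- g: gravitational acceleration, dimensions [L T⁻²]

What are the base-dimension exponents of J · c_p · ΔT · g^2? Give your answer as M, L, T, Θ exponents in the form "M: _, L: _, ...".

M: 1, L: 6, T: -6, Θ: 0

Collect each base-dimension exponent across the product:
  M: (1) + (0) + (0) + 2·(0) = 1
  L: (2) + (2) + (0) + 2·(1) = 6
  T: (0) + (-2) + (0) + 2·(-2) = -6
  Θ: (0) + (-1) + (1) + 2·(0) = 0
So the dimensions are [M L⁶ T⁻⁶].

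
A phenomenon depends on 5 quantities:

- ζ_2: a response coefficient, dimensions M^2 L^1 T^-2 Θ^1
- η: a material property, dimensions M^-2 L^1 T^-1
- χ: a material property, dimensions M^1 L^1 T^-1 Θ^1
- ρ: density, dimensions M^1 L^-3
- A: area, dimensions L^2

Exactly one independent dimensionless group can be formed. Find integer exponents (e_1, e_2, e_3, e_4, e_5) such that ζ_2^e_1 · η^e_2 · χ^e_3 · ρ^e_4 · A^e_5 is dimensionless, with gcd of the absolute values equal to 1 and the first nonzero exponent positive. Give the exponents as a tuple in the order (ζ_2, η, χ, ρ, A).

M: e_1·(2) + e_2·(-2) + e_3·(1) + e_4·(1) + e_5·(0) = 0
L: e_1·(1) + e_2·(1) + e_3·(1) + e_4·(-3) + e_5·(2) = 0
T: e_1·(-2) + e_2·(-1) + e_3·(-1) + e_4·(0) + e_5·(0) = 0
Θ: e_1·(1) + e_2·(0) + e_3·(1) + e_4·(0) + e_5·(0) = 0
Solving this homogeneous linear system for the smallest-integer solution (first nonzero entry positive) gives (1, -1, -1, -3, -4).

(1, -1, -1, -3, -4)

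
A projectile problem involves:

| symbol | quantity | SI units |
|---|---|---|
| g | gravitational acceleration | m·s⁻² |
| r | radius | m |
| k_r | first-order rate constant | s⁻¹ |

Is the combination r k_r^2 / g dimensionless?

yes

Sum the exponent of each base dimension across the product:
  L: −[g]_L + [r]_L + 2·[k_r]_L = −(1) + (1) + 2·(0) = 0
  T: −[g]_T + [r]_T + 2·[k_r]_T = −(-2) + (0) + 2·(-1) = 0
All base exponents vanish — dimensionless.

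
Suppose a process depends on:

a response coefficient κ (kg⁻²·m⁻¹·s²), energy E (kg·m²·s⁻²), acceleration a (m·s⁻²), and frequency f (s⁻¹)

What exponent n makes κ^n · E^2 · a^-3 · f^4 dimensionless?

Balance the M exponent: (-2)·n from κ, plus 2·(1) − 3·(0) + 4·(0) = 2 from the rest, must sum to zero.
-2n + 2 = 0, so n = 1.

1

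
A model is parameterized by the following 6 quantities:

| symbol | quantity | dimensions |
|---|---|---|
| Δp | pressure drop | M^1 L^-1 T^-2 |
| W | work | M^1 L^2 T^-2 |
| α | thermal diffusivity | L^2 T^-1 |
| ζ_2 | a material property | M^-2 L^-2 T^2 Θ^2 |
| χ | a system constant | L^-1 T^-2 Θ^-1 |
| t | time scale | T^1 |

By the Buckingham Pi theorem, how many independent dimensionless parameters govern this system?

There are 6 variables and 4 base dimensions (M, L, T, Θ).
The dimension matrix has rank 4.
Independent dimensionless groups: 6 − 4 = 2.

2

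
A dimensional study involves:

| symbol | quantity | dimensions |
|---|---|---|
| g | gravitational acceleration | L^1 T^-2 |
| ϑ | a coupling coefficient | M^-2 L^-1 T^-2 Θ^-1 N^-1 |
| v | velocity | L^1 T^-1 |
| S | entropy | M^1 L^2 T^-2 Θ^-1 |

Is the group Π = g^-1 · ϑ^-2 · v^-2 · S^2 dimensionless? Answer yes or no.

no

Sum the exponent of each base dimension across the product:
  M: −[g]_M − 2·[ϑ]_M − 2·[v]_M + 2·[S]_M = −(0) − 2·(-2) − 2·(0) + 2·(1) = 6
  L: −[g]_L − 2·[ϑ]_L − 2·[v]_L + 2·[S]_L = −(1) − 2·(-1) − 2·(1) + 2·(2) = 3
  T: −[g]_T − 2·[ϑ]_T − 2·[v]_T + 2·[S]_T = −(-2) − 2·(-2) − 2·(-1) + 2·(-2) = 4
  Θ: −[g]_Θ − 2·[ϑ]_Θ − 2·[v]_Θ + 2·[S]_Θ = −(0) − 2·(-1) − 2·(0) + 2·(-1) = 0
  N: −[g]_N − 2·[ϑ]_N − 2·[v]_N + 2·[S]_N = −(0) − 2·(-1) − 2·(0) + 2·(0) = 2
Net dimensions [M⁶ L³ T⁴ N²] ≠ [1] — not dimensionless.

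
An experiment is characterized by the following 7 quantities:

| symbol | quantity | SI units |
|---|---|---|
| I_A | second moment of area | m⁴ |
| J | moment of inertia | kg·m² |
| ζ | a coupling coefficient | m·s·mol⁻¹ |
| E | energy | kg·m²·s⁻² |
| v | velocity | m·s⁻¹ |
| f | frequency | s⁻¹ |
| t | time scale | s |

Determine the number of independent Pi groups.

There are 7 variables and 4 base dimensions (M, L, T, N).
The dimension matrix has rank 4.
Independent dimensionless groups: 7 − 4 = 3.

3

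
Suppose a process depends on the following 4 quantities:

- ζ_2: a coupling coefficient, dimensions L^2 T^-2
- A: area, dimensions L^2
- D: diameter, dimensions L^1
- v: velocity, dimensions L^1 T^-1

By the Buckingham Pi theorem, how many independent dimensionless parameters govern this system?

2

There are 4 variables and 2 base dimensions (L, T).
The dimension matrix has rank 2.
Independent dimensionless groups: 4 − 2 = 2.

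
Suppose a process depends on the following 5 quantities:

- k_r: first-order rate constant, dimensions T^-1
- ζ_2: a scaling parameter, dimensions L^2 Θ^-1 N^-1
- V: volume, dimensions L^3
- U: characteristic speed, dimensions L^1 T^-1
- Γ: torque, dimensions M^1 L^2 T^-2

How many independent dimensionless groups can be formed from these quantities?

1

There are 5 variables and 5 base dimensions (M, L, T, Θ, N).
The dimension matrix has rank 4 (less than 5: the dimension vectors are linearly dependent).
Independent dimensionless groups: 5 − 4 = 1.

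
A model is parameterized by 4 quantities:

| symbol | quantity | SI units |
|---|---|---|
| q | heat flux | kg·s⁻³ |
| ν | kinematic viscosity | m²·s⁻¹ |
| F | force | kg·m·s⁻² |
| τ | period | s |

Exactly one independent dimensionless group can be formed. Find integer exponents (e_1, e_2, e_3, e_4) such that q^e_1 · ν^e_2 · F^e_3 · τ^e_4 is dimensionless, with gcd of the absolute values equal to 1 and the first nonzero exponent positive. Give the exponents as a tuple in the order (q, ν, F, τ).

M: e_1·(1) + e_2·(0) + e_3·(1) + e_4·(0) = 0
L: e_1·(0) + e_2·(2) + e_3·(1) + e_4·(0) = 0
T: e_1·(-3) + e_2·(-1) + e_3·(-2) + e_4·(1) = 0
Solving this homogeneous linear system for the smallest-integer solution (first nonzero entry positive) gives (2, 1, -2, 3).

(2, 1, -2, 3)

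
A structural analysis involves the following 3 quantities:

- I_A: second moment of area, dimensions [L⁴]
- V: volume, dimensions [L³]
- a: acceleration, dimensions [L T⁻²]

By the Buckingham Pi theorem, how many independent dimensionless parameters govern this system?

There are 3 variables and 2 base dimensions (L, T).
The dimension matrix has rank 2.
Independent dimensionless groups: 3 − 2 = 1.

1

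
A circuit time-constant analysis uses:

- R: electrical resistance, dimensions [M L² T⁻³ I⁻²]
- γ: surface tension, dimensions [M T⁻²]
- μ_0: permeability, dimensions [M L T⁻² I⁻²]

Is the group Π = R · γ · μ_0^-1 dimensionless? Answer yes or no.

Sum the exponent of each base dimension across the product:
  M: [R]_M + [γ]_M − [μ_0]_M = (1) + (1) − (1) = 1
  L: [R]_L + [γ]_L − [μ_0]_L = (2) + (0) − (1) = 1
  T: [R]_T + [γ]_T − [μ_0]_T = (-3) + (-2) − (-2) = -3
  I: [R]_I + [γ]_I − [μ_0]_I = (-2) + (0) − (-2) = 0
Net dimensions [M L T⁻³] ≠ [1] — not dimensionless.

no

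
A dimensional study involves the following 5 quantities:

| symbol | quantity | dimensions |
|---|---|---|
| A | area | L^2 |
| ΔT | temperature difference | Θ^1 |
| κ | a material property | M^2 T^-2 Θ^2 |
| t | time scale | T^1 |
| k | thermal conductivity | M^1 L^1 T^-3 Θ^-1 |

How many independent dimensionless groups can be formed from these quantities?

There are 5 variables and 4 base dimensions (M, L, T, Θ).
The dimension matrix has rank 4.
Independent dimensionless groups: 5 − 4 = 1.

1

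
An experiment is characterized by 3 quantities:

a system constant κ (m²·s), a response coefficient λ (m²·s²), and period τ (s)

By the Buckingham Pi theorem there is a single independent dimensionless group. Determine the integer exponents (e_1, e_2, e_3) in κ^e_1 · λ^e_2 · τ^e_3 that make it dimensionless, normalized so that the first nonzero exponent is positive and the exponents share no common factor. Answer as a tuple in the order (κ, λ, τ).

(1, -1, 1)

L: e_1·(2) + e_2·(2) + e_3·(0) = 0
T: e_1·(1) + e_2·(2) + e_3·(1) = 0
Solving this homogeneous linear system for the smallest-integer solution (first nonzero entry positive) gives (1, -1, 1).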